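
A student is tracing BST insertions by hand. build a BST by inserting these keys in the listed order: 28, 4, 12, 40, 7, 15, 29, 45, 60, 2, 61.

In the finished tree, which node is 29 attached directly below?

40

28: root
4: left child of 28 (depth 1)
12: right child of 4 (depth 2)
40: right child of 28 (depth 1)
7: left child of 12 (depth 3)
15: right child of 12 (depth 3)
29: left child of 40 (depth 2)
45: right child of 40 (depth 2)
60: right child of 45 (depth 3)
2: left child of 4 (depth 2)
61: right child of 60 (depth 4)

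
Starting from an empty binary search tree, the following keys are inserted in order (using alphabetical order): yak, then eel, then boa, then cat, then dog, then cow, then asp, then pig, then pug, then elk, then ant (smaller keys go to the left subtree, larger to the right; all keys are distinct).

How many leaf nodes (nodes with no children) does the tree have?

4

yak: root
eel: left child of yak (depth 1)
boa: left child of eel (depth 2)
cat: right child of boa (depth 3)
dog: right child of cat (depth 4)
cow: left child of dog (depth 5)
asp: left child of boa (depth 3)
pig: right child of eel (depth 2)
pug: right child of pig (depth 3)
elk: left child of pig (depth 3)
ant: left child of asp (depth 4)

Leaves: ant, cow, elk, pug — 4 in total.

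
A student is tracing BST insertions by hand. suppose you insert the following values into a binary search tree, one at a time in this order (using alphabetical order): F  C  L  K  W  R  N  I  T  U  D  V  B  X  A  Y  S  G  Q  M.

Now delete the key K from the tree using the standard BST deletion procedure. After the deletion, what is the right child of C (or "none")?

D

Resulting structure (node: left, right):
  F: L=C, R=L
  C: L=B, R=D
  L: L=K, R=W
  K: L=I, R=–
  W: L=R, R=X
  R: L=N, R=T
  N: L=M, R=Q
  I: L=G, R=–
  T: L=S, R=U
  U: L=–, R=V
  D: L=–, R=–
  V: L=–, R=–
  B: L=A, R=–
  X: L=–, R=Y
  A: L=–, R=–
  Y: L=–, R=–
  S: L=–, R=–
  G: L=–, R=–
  Q: L=–, R=–
  M: L=–, R=–

Delete K (at most one child — splice it out).
After deletion, C's right child: D.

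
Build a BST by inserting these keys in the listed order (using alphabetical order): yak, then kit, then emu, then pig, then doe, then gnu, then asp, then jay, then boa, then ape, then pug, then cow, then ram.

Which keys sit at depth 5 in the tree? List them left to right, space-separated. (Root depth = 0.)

ape boa

yak: root
kit: left child of yak (depth 1)
emu: left child of kit (depth 2)
pig: right child of kit (depth 2)
doe: left child of emu (depth 3)
gnu: right child of emu (depth 3)
asp: left child of doe (depth 4)
jay: right child of gnu (depth 4)
boa: right child of asp (depth 5)
ape: left child of asp (depth 5)
pug: right child of pig (depth 3)
cow: right child of boa (depth 6)
ram: right child of pug (depth 4)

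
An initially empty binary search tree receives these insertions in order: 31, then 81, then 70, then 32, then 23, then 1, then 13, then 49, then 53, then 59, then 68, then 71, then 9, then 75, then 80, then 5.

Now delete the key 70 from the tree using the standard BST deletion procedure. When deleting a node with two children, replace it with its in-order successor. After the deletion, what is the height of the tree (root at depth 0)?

7

Insert 31: tree is empty, so 31 becomes the root.
Insert 81: 81 > 31 → go right. Place as right child of 31.
Insert 70: 70 > 31 → go right; 70 < 81 → go left. Place as left child of 81.
Insert 32: 32 > 31 → go right; 32 < 81 → go left; 32 < 70 → go left. Place as left child of 70.
Insert 23: 23 < 31 → go left. Place as left child of 31.
Insert 1: 1 < 31 → go left; 1 < 23 → go left. Place as left child of 23.
Insert 13: 13 < 31 → go left; 13 < 23 → go left; 13 > 1 → go right. Place as right child of 1.
Insert 49: 49 > 31 → go right; 49 < 81 → go left; 49 < 70 → go left; 49 > 32 → go right. Place as right child of 32.
Insert 53: 53 > 31 → go right; 53 < 81 → go left; 53 < 70 → go left; 53 > 32 → go right; 53 > 49 → go right. Place as right child of 49.
Insert 59: 59 > 31 → go right; 59 < 81 → go left; 59 < 70 → go left; 59 > 32 → go right; 59 > 49 → go right; 59 > 53 → go right. Place as right child of 53.
Insert 68: 68 > 31 → go right; 68 < 81 → go left; 68 < 70 → go left; 68 > 32 → go right; 68 > 49 → go right; 68 > 53 → go right; 68 > 59 → go right. Place as right child of 59.
Insert 71: 71 > 31 → go right; 71 < 81 → go left; 71 > 70 → go right. Place as right child of 70.
Insert 9: 9 < 31 → go left; 9 < 23 → go left; 9 > 1 → go right; 9 < 13 → go left. Place as left child of 13.
Insert 75: 75 > 31 → go right; 75 < 81 → go left; 75 > 70 → go right; 75 > 71 → go right. Place as right child of 71.
Insert 80: 80 > 31 → go right; 80 < 81 → go left; 80 > 70 → go right; 80 > 71 → go right; 80 > 75 → go right. Place as right child of 75.
Insert 5: 5 < 31 → go left; 5 < 23 → go left; 5 > 1 → go right; 5 < 13 → go left; 5 < 9 → go left. Place as left child of 9.

Delete 70 (two children — replace with in-order successor).
After deletion, deepest node is 68 at depth 7.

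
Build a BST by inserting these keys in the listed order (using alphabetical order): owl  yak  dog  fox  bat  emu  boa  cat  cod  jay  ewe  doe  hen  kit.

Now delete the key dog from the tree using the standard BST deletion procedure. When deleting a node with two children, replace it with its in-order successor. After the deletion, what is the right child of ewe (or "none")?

none

Insert owl: tree is empty, so owl becomes the root.
Insert yak: yak > owl → go right. Place as right child of owl.
Insert dog: dog < owl → go left. Place as left child of owl.
Insert fox: fox < owl → go left; fox > dog → go right. Place as right child of dog.
Insert bat: bat < owl → go left; bat < dog → go left. Place as left child of dog.
Insert emu: emu < owl → go left; emu > dog → go right; emu < fox → go left. Place as left child of fox.
Insert boa: boa < owl → go left; boa < dog → go left; boa > bat → go right. Place as right child of bat.
Insert cat: cat < owl → go left; cat < dog → go left; cat > bat → go right; cat > boa → go right. Place as right child of boa.
Insert cod: cod < owl → go left; cod < dog → go left; cod > bat → go right; cod > boa → go right; cod > cat → go right. Place as right child of cat.
Insert jay: jay < owl → go left; jay > dog → go right; jay > fox → go right. Place as right child of fox.
Insert ewe: ewe < owl → go left; ewe > dog → go right; ewe < fox → go left; ewe > emu → go right. Place as right child of emu.
Insert doe: doe < owl → go left; doe < dog → go left; doe > bat → go right; doe > boa → go right; doe > cat → go right; doe > cod → go right. Place as right child of cod.
Insert hen: hen < owl → go left; hen > dog → go right; hen > fox → go right; hen < jay → go left. Place as left child of jay.
Insert kit: kit < owl → go left; kit > dog → go right; kit > fox → go right; kit > jay → go right. Place as right child of jay.

Delete dog (two children — replace with in-order successor).
After deletion, ewe's right child: none.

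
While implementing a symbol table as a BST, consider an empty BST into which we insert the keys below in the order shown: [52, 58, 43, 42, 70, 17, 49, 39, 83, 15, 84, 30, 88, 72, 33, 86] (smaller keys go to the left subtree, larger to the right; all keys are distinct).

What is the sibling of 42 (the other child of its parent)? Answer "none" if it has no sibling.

Insert 52: tree is empty, so 52 becomes the root.
Insert 58: 58 > 52 → go right. Place as right child of 52.
Insert 43: 43 < 52 → go left. Place as left child of 52.
Insert 42: 42 < 52 → go left; 42 < 43 → go left. Place as left child of 43.
Insert 70: 70 > 52 → go right; 70 > 58 → go right. Place as right child of 58.
Insert 17: 17 < 52 → go left; 17 < 43 → go left; 17 < 42 → go left. Place as left child of 42.
Insert 49: 49 < 52 → go left; 49 > 43 → go right. Place as right child of 43.
Insert 39: 39 < 52 → go left; 39 < 43 → go left; 39 < 42 → go left; 39 > 17 → go right. Place as right child of 17.
Insert 83: 83 > 52 → go right; 83 > 58 → go right; 83 > 70 → go right. Place as right child of 70.
Insert 15: 15 < 52 → go left; 15 < 43 → go left; 15 < 42 → go left; 15 < 17 → go left. Place as left child of 17.
Insert 84: 84 > 52 → go right; 84 > 58 → go right; 84 > 70 → go right; 84 > 83 → go right. Place as right child of 83.
Insert 30: 30 < 52 → go left; 30 < 43 → go left; 30 < 42 → go left; 30 > 17 → go right; 30 < 39 → go left. Place as left child of 39.
Insert 88: 88 > 52 → go right; 88 > 58 → go right; 88 > 70 → go right; 88 > 83 → go right; 88 > 84 → go right. Place as right child of 84.
Insert 72: 72 > 52 → go right; 72 > 58 → go right; 72 > 70 → go right; 72 < 83 → go left. Place as left child of 83.
Insert 33: 33 < 52 → go left; 33 < 43 → go left; 33 < 42 → go left; 33 > 17 → go right; 33 < 39 → go left; 33 > 30 → go right. Place as right child of 30.
Insert 86: 86 > 52 → go right; 86 > 58 → go right; 86 > 70 → go right; 86 > 83 → go right; 86 > 84 → go right; 86 < 88 → go left. Place as left child of 88.

42's parent is 43; the other child of 43 is 49.

49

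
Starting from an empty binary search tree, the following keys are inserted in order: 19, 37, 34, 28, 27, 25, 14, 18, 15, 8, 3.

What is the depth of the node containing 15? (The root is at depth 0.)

19: root
37: right child of 19 (depth 1)
34: left child of 37 (depth 2)
28: left child of 34 (depth 3)
27: left child of 28 (depth 4)
25: left child of 27 (depth 5)
14: left child of 19 (depth 1)
18: right child of 14 (depth 2)
15: left child of 18 (depth 3)
8: left child of 14 (depth 2)
3: left child of 8 (depth 3)

Path to 15: 19 → 14 → 18 → 15, which is 3 edges.

3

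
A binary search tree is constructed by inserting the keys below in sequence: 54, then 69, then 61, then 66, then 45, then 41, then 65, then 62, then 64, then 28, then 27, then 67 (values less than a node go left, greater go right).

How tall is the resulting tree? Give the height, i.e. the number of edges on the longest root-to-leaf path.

6

54: root
69: right child of 54 (depth 1)
61: left child of 69 (depth 2)
66: right child of 61 (depth 3)
45: left child of 54 (depth 1)
41: left child of 45 (depth 2)
65: left child of 66 (depth 4)
62: left child of 65 (depth 5)
64: right child of 62 (depth 6)
28: left child of 41 (depth 3)
27: left child of 28 (depth 4)
67: right child of 66 (depth 4)

The deepest node is 64 at depth 6.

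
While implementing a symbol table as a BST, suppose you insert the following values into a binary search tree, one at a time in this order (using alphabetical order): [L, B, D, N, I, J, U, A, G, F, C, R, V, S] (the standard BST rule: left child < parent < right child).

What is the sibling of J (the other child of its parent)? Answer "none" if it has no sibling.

Resulting structure (node: left, right):
  L: L=B, R=N
  B: L=A, R=D
  D: L=C, R=I
  N: L=–, R=U
  I: L=G, R=J
  J: L=–, R=–
  U: L=R, R=V
  A: L=–, R=–
  G: L=F, R=–
  F: L=–, R=–
  C: L=–, R=–
  R: L=–, R=S
  V: L=–, R=–
  S: L=–, R=–

J's parent is I; the other child of I is G.

G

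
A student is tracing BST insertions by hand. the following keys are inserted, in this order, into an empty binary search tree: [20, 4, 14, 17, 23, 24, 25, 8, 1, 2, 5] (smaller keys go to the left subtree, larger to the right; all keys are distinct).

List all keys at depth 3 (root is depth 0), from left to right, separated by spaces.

2 8 17 25

Resulting structure (node: left, right):
  20: L=4, R=23
  4: L=1, R=14
  14: L=8, R=17
  17: L=–, R=–
  23: L=–, R=24
  24: L=–, R=25
  25: L=–, R=–
  8: L=5, R=–
  1: L=–, R=2
  2: L=–, R=–
  5: L=–, R=–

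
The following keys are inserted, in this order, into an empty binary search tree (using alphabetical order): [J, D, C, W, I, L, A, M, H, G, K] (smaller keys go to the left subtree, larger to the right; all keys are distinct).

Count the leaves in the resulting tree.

4

Insert J: tree is empty, so J becomes the root.
Insert D: D < J → go left. Place as left child of J.
Insert C: C < J → go left; C < D → go left. Place as left child of D.
Insert W: W > J → go right. Place as right child of J.
Insert I: I < J → go left; I > D → go right. Place as right child of D.
Insert L: L > J → go right; L < W → go left. Place as left child of W.
Insert A: A < J → go left; A < D → go left; A < C → go left. Place as left child of C.
Insert M: M > J → go right; M < W → go left; M > L → go right. Place as right child of L.
Insert H: H < J → go left; H > D → go right; H < I → go left. Place as left child of I.
Insert G: G < J → go left; G > D → go right; G < I → go left; G < H → go left. Place as left child of H.
Insert K: K > J → go right; K < W → go left; K < L → go left. Place as left child of L.

Leaves: A, G, K, M — 4 in total.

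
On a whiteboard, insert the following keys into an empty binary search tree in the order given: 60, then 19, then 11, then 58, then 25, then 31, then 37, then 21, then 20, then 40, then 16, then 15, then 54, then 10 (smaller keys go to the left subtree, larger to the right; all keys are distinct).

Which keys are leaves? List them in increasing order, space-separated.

60: root
19: left child of 60 (depth 1)
11: left child of 19 (depth 2)
58: right child of 19 (depth 2)
25: left child of 58 (depth 3)
31: right child of 25 (depth 4)
37: right child of 31 (depth 5)
21: left child of 25 (depth 4)
20: left child of 21 (depth 5)
40: right child of 37 (depth 6)
16: right child of 11 (depth 3)
15: left child of 16 (depth 4)
54: right child of 40 (depth 7)
10: left child of 11 (depth 3)

10 15 20 54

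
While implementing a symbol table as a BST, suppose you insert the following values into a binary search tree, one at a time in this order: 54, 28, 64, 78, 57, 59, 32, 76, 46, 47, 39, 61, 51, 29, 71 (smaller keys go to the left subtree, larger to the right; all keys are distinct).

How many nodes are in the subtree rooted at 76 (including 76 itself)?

2

54: root
28: left child of 54 (depth 1)
64: right child of 54 (depth 1)
78: right child of 64 (depth 2)
57: left child of 64 (depth 2)
59: right child of 57 (depth 3)
32: right child of 28 (depth 2)
76: left child of 78 (depth 3)
46: right child of 32 (depth 3)
47: right child of 46 (depth 4)
39: left child of 46 (depth 4)
61: right child of 59 (depth 4)
51: right child of 47 (depth 5)
29: left child of 32 (depth 3)
71: left child of 76 (depth 4)

Subtree rooted at 76 contains: 76, 71 — 2 nodes.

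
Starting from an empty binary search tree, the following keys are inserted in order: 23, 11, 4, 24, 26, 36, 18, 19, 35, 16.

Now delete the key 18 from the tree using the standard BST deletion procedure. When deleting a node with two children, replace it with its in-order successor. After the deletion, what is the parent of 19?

23: root
11: left child of 23 (depth 1)
4: left child of 11 (depth 2)
24: right child of 23 (depth 1)
26: right child of 24 (depth 2)
36: right child of 26 (depth 3)
18: right child of 11 (depth 2)
19: right child of 18 (depth 3)
35: left child of 36 (depth 4)
16: left child of 18 (depth 3)

Delete 18 (two children — replace with in-order successor).
After deletion, 19's parent is 11.

11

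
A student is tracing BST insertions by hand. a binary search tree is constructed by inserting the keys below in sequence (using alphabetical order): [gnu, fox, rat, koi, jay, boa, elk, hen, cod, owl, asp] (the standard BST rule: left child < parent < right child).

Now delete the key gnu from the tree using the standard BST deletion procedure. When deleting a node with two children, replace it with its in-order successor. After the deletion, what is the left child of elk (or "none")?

Insert gnu: tree is empty, so gnu becomes the root.
Insert fox: fox < gnu → go left. Place as left child of gnu.
Insert rat: rat > gnu → go right. Place as right child of gnu.
Insert koi: koi > gnu → go right; koi < rat → go left. Place as left child of rat.
Insert jay: jay > gnu → go right; jay < rat → go left; jay < koi → go left. Place as left child of koi.
Insert boa: boa < gnu → go left; boa < fox → go left. Place as left child of fox.
Insert elk: elk < gnu → go left; elk < fox → go left; elk > boa → go right. Place as right child of boa.
Insert hen: hen > gnu → go right; hen < rat → go left; hen < koi → go left; hen < jay → go left. Place as left child of jay.
Insert cod: cod < gnu → go left; cod < fox → go left; cod > boa → go right; cod < elk → go left. Place as left child of elk.
Insert owl: owl > gnu → go right; owl < rat → go left; owl > koi → go right. Place as right child of koi.
Insert asp: asp < gnu → go left; asp < fox → go left; asp < boa → go left. Place as left child of boa.

Delete gnu (two children — replace with in-order successor).
After deletion, elk's left child: cod.

cod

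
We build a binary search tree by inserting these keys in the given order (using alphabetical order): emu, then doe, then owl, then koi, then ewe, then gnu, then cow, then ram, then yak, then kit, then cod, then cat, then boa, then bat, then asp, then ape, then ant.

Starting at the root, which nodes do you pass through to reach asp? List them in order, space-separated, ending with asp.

emu doe cow cod cat boa bat asp

Insert emu: tree is empty, so emu becomes the root.
Insert doe: doe < emu → go left. Place as left child of emu.
Insert owl: owl > emu → go right. Place as right child of emu.
Insert koi: koi > emu → go right; koi < owl → go left. Place as left child of owl.
Insert ewe: ewe > emu → go right; ewe < owl → go left; ewe < koi → go left. Place as left child of koi.
Insert gnu: gnu > emu → go right; gnu < owl → go left; gnu < koi → go left; gnu > ewe → go right. Place as right child of ewe.
Insert cow: cow < emu → go left; cow < doe → go left. Place as left child of doe.
Insert ram: ram > emu → go right; ram > owl → go right. Place as right child of owl.
Insert yak: yak > emu → go right; yak > owl → go right; yak > ram → go right. Place as right child of ram.
Insert kit: kit > emu → go right; kit < owl → go left; kit < koi → go left; kit > ewe → go right; kit > gnu → go right. Place as right child of gnu.
Insert cod: cod < emu → go left; cod < doe → go left; cod < cow → go left. Place as left child of cow.
Insert cat: cat < emu → go left; cat < doe → go left; cat < cow → go left; cat < cod → go left. Place as left child of cod.
Insert boa: boa < emu → go left; boa < doe → go left; boa < cow → go left; boa < cod → go left; boa < cat → go left. Place as left child of cat.
Insert bat: bat < emu → go left; bat < doe → go left; bat < cow → go left; bat < cod → go left; bat < cat → go left; bat < boa → go left. Place as left child of boa.
Insert asp: asp < emu → go left; asp < doe → go left; asp < cow → go left; asp < cod → go left; asp < cat → go left; asp < boa → go left; asp < bat → go left. Place as left child of bat.
Insert ape: ape < emu → go left; ape < doe → go left; ape < cow → go left; ape < cod → go left; ape < cat → go left; ape < boa → go left; ape < bat → go left; ape < asp → go left. Place as left child of asp.
Insert ant: ant < emu → go left; ant < doe → go left; ant < cow → go left; ant < cod → go left; ant < cat → go left; ant < boa → go left; ant < bat → go left; ant < asp → go left; ant < ape → go left. Place as left child of ape.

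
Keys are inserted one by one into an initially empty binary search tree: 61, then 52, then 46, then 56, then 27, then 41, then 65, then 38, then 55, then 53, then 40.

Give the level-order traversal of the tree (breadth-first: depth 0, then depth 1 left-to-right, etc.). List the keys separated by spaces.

61 52 65 46 56 27 55 41 53 38 40

61: root
52: left child of 61 (depth 1)
46: left child of 52 (depth 2)
56: right child of 52 (depth 2)
27: left child of 46 (depth 3)
41: right child of 27 (depth 4)
65: right child of 61 (depth 1)
38: left child of 41 (depth 5)
55: left child of 56 (depth 3)
53: left child of 55 (depth 4)
40: right child of 38 (depth 6)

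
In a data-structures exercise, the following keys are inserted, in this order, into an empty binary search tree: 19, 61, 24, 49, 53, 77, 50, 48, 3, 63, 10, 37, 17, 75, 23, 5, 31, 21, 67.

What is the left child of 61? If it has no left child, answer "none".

19: root
61: right child of 19 (depth 1)
24: left child of 61 (depth 2)
49: right child of 24 (depth 3)
53: right child of 49 (depth 4)
77: right child of 61 (depth 2)
50: left child of 53 (depth 5)
48: left child of 49 (depth 4)
3: left child of 19 (depth 1)
63: left child of 77 (depth 3)
10: right child of 3 (depth 2)
37: left child of 48 (depth 5)
17: right child of 10 (depth 3)
75: right child of 63 (depth 4)
23: left child of 24 (depth 3)
5: left child of 10 (depth 3)
31: left child of 37 (depth 6)
21: left child of 23 (depth 4)
67: left child of 75 (depth 5)

24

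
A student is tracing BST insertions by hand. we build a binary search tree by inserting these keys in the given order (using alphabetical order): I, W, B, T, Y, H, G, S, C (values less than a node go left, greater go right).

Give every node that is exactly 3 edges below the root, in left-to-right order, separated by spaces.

I: root
W: right child of I (depth 1)
B: left child of I (depth 1)
T: left child of W (depth 2)
Y: right child of W (depth 2)
H: right child of B (depth 2)
G: left child of H (depth 3)
S: left child of T (depth 3)
C: left child of G (depth 4)

G S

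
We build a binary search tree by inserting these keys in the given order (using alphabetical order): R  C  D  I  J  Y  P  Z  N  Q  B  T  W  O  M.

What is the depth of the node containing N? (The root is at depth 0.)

6

R: root
C: left child of R (depth 1)
D: right child of C (depth 2)
I: right child of D (depth 3)
J: right child of I (depth 4)
Y: right child of R (depth 1)
P: right child of J (depth 5)
Z: right child of Y (depth 2)
N: left child of P (depth 6)
Q: right child of P (depth 6)
B: left child of C (depth 2)
T: left child of Y (depth 2)
W: right child of T (depth 3)
O: right child of N (depth 7)
M: left child of N (depth 7)

Path to N: R → C → D → I → J → P → N, which is 6 edges.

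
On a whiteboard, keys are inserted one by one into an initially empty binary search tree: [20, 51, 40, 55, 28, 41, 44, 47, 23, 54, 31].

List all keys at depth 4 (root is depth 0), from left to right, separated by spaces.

Resulting structure (node: left, right):
  20: L=–, R=51
  51: L=40, R=55
  40: L=28, R=41
  55: L=54, R=–
  28: L=23, R=31
  41: L=–, R=44
  44: L=–, R=47
  47: L=–, R=–
  23: L=–, R=–
  54: L=–, R=–
  31: L=–, R=–

23 31 44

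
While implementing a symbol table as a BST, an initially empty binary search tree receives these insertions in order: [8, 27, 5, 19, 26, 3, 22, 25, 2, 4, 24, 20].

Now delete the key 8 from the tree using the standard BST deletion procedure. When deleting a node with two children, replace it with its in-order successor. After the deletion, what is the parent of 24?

25

8: root
27: right child of 8 (depth 1)
5: left child of 8 (depth 1)
19: left child of 27 (depth 2)
26: right child of 19 (depth 3)
3: left child of 5 (depth 2)
22: left child of 26 (depth 4)
25: right child of 22 (depth 5)
2: left child of 3 (depth 3)
4: right child of 3 (depth 3)
24: left child of 25 (depth 6)
20: left child of 22 (depth 5)

Delete 8 (two children — replace with in-order successor).
After deletion, 24's parent is 25.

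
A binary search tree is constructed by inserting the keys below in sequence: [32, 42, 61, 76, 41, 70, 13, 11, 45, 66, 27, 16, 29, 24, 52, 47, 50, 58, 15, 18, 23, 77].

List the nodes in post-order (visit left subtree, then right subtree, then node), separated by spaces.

11 15 23 18 24 16 29 27 13 41 50 47 58 52 45 66 70 77 76 61 42 32

Resulting structure (node: left, right):
  32: L=13, R=42
  42: L=41, R=61
  61: L=45, R=76
  76: L=70, R=77
  41: L=–, R=–
  70: L=66, R=–
  13: L=11, R=27
  11: L=–, R=–
  45: L=–, R=52
  66: L=–, R=–
  27: L=16, R=29
  16: L=15, R=24
  29: L=–, R=–
  24: L=18, R=–
  52: L=47, R=58
  47: L=–, R=50
  50: L=–, R=–
  58: L=–, R=–
  15: L=–, R=–
  18: L=–, R=23
  23: L=–, R=–
  77: L=–, R=–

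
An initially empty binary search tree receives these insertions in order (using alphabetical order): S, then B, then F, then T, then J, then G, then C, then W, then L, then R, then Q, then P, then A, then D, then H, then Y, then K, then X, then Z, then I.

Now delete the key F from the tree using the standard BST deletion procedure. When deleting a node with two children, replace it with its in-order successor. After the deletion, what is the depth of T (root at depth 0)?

1

S: root
B: left child of S (depth 1)
F: right child of B (depth 2)
T: right child of S (depth 1)
J: right child of F (depth 3)
G: left child of J (depth 4)
C: left child of F (depth 3)
W: right child of T (depth 2)
L: right child of J (depth 4)
R: right child of L (depth 5)
Q: left child of R (depth 6)
P: left child of Q (depth 7)
A: left child of B (depth 2)
D: right child of C (depth 4)
H: right child of G (depth 5)
Y: right child of W (depth 3)
K: left child of L (depth 5)
X: left child of Y (depth 4)
Z: right child of Y (depth 4)
I: right child of H (depth 6)

Delete F (two children — replace with in-order successor).
After deletion, path to T: S → T.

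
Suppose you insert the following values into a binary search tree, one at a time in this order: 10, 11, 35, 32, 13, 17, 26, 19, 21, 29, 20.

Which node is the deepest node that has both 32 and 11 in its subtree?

Insert 10: tree is empty, so 10 becomes the root.
Insert 11: 11 > 10 → go right. Place as right child of 10.
Insert 35: 35 > 10 → go right; 35 > 11 → go right. Place as right child of 11.
Insert 32: 32 > 10 → go right; 32 > 11 → go right; 32 < 35 → go left. Place as left child of 35.
Insert 13: 13 > 10 → go right; 13 > 11 → go right; 13 < 35 → go left; 13 < 32 → go left. Place as left child of 32.
Insert 17: 17 > 10 → go right; 17 > 11 → go right; 17 < 35 → go left; 17 < 32 → go left; 17 > 13 → go right. Place as right child of 13.
Insert 26: 26 > 10 → go right; 26 > 11 → go right; 26 < 35 → go left; 26 < 32 → go left; 26 > 13 → go right; 26 > 17 → go right. Place as right child of 17.
Insert 19: 19 > 10 → go right; 19 > 11 → go right; 19 < 35 → go left; 19 < 32 → go left; 19 > 13 → go right; 19 > 17 → go right; 19 < 26 → go left. Place as left child of 26.
Insert 21: 21 > 10 → go right; 21 > 11 → go right; 21 < 35 → go left; 21 < 32 → go left; 21 > 13 → go right; 21 > 17 → go right; 21 < 26 → go left; 21 > 19 → go right. Place as right child of 19.
Insert 29: 29 > 10 → go right; 29 > 11 → go right; 29 < 35 → go left; 29 < 32 → go left; 29 > 13 → go right; 29 > 17 → go right; 29 > 26 → go right. Place as right child of 26.
Insert 20: 20 > 10 → go right; 20 > 11 → go right; 20 < 35 → go left; 20 < 32 → go left; 20 > 13 → go right; 20 > 17 → go right; 20 < 26 → go left; 20 > 19 → go right; 20 < 21 → go left. Place as left child of 21.

Path to 32: 10 → 11 → 35 → 32
Path to 11: 10 → 11
11 lies on both paths and is an ancestor of the other node.

11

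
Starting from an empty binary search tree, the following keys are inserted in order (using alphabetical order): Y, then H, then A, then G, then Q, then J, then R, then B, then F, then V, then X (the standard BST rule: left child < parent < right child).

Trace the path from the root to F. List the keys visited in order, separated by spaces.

Y H A G B F

Insert Y: tree is empty, so Y becomes the root.
Insert H: H < Y → go left. Place as left child of Y.
Insert A: A < Y → go left; A < H → go left. Place as left child of H.
Insert G: G < Y → go left; G < H → go left; G > A → go right. Place as right child of A.
Insert Q: Q < Y → go left; Q > H → go right. Place as right child of H.
Insert J: J < Y → go left; J > H → go right; J < Q → go left. Place as left child of Q.
Insert R: R < Y → go left; R > H → go right; R > Q → go right. Place as right child of Q.
Insert B: B < Y → go left; B < H → go left; B > A → go right; B < G → go left. Place as left child of G.
Insert F: F < Y → go left; F < H → go left; F > A → go right; F < G → go left; F > B → go right. Place as right child of B.
Insert V: V < Y → go left; V > H → go right; V > Q → go right; V > R → go right. Place as right child of R.
Insert X: X < Y → go left; X > H → go right; X > Q → go right; X > R → go right; X > V → go right. Place as right child of V.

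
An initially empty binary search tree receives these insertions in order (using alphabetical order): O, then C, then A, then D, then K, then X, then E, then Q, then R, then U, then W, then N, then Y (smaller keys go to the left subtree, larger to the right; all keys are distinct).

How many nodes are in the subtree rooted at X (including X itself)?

O: root
C: left child of O (depth 1)
A: left child of C (depth 2)
D: right child of C (depth 2)
K: right child of D (depth 3)
X: right child of O (depth 1)
E: left child of K (depth 4)
Q: left child of X (depth 2)
R: right child of Q (depth 3)
U: right child of R (depth 4)
W: right child of U (depth 5)
N: right child of K (depth 4)
Y: right child of X (depth 2)

Subtree rooted at X contains: X, Q, R, U, W, Y — 6 nodes.

6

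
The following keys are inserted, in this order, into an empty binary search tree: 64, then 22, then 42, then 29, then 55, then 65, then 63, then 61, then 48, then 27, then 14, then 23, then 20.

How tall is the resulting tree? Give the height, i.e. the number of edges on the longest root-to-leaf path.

64: root
22: left child of 64 (depth 1)
42: right child of 22 (depth 2)
29: left child of 42 (depth 3)
55: right child of 42 (depth 3)
65: right child of 64 (depth 1)
63: right child of 55 (depth 4)
61: left child of 63 (depth 5)
48: left child of 55 (depth 4)
27: left child of 29 (depth 4)
14: left child of 22 (depth 2)
23: left child of 27 (depth 5)
20: right child of 14 (depth 3)

The deepest node is 61 at depth 5.

5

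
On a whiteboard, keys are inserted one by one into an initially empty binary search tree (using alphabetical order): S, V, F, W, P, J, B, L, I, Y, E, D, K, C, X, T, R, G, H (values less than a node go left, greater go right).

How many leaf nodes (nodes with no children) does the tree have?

6

Resulting structure (node: left, right):
  S: L=F, R=V
  V: L=T, R=W
  F: L=B, R=P
  W: L=–, R=Y
  P: L=J, R=R
  J: L=I, R=L
  B: L=–, R=E
  L: L=K, R=–
  I: L=G, R=–
  Y: L=X, R=–
  E: L=D, R=–
  D: L=C, R=–
  K: L=–, R=–
  C: L=–, R=–
  X: L=–, R=–
  T: L=–, R=–
  R: L=–, R=–
  G: L=–, R=H
  H: L=–, R=–

Leaves: C, H, K, R, T, X — 6 in total.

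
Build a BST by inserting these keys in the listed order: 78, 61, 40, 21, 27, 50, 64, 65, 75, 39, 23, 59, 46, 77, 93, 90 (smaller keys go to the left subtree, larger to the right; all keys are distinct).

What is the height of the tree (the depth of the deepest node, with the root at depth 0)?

78: root
61: left child of 78 (depth 1)
40: left child of 61 (depth 2)
21: left child of 40 (depth 3)
27: right child of 21 (depth 4)
50: right child of 40 (depth 3)
64: right child of 61 (depth 2)
65: right child of 64 (depth 3)
75: right child of 65 (depth 4)
39: right child of 27 (depth 5)
23: left child of 27 (depth 5)
59: right child of 50 (depth 4)
46: left child of 50 (depth 4)
77: right child of 75 (depth 5)
93: right child of 78 (depth 1)
90: left child of 93 (depth 2)

The deepest node is 39 at depth 5.

5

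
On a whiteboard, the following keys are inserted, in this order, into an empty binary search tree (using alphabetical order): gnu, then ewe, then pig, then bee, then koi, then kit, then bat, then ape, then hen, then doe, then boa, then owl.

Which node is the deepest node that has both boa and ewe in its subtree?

ewe

Insert gnu: tree is empty, so gnu becomes the root.
Insert ewe: ewe < gnu → go left. Place as left child of gnu.
Insert pig: pig > gnu → go right. Place as right child of gnu.
Insert bee: bee < gnu → go left; bee < ewe → go left. Place as left child of ewe.
Insert koi: koi > gnu → go right; koi < pig → go left. Place as left child of pig.
Insert kit: kit > gnu → go right; kit < pig → go left; kit < koi → go left. Place as left child of koi.
Insert bat: bat < gnu → go left; bat < ewe → go left; bat < bee → go left. Place as left child of bee.
Insert ape: ape < gnu → go left; ape < ewe → go left; ape < bee → go left; ape < bat → go left. Place as left child of bat.
Insert hen: hen > gnu → go right; hen < pig → go left; hen < koi → go left; hen < kit → go left. Place as left child of kit.
Insert doe: doe < gnu → go left; doe < ewe → go left; doe > bee → go right. Place as right child of bee.
Insert boa: boa < gnu → go left; boa < ewe → go left; boa > bee → go right; boa < doe → go left. Place as left child of doe.
Insert owl: owl > gnu → go right; owl < pig → go left; owl > koi → go right. Place as right child of koi.

Path to boa: gnu → ewe → bee → doe → boa
Path to ewe: gnu → ewe
ewe lies on both paths and is an ancestor of the other node.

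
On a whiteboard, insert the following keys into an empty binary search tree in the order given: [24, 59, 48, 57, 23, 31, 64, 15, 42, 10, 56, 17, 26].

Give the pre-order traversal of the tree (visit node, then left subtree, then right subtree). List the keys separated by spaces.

Insert 24: tree is empty, so 24 becomes the root.
Insert 59: 59 > 24 → go right. Place as right child of 24.
Insert 48: 48 > 24 → go right; 48 < 59 → go left. Place as left child of 59.
Insert 57: 57 > 24 → go right; 57 < 59 → go left; 57 > 48 → go right. Place as right child of 48.
Insert 23: 23 < 24 → go left. Place as left child of 24.
Insert 31: 31 > 24 → go right; 31 < 59 → go left; 31 < 48 → go left. Place as left child of 48.
Insert 64: 64 > 24 → go right; 64 > 59 → go right. Place as right child of 59.
Insert 15: 15 < 24 → go left; 15 < 23 → go left. Place as left child of 23.
Insert 42: 42 > 24 → go right; 42 < 59 → go left; 42 < 48 → go left; 42 > 31 → go right. Place as right child of 31.
Insert 10: 10 < 24 → go left; 10 < 23 → go left; 10 < 15 → go left. Place as left child of 15.
Insert 56: 56 > 24 → go right; 56 < 59 → go left; 56 > 48 → go right; 56 < 57 → go left. Place as left child of 57.
Insert 17: 17 < 24 → go left; 17 < 23 → go left; 17 > 15 → go right. Place as right child of 15.
Insert 26: 26 > 24 → go right; 26 < 59 → go left; 26 < 48 → go left; 26 < 31 → go left. Place as left child of 31.

24 23 15 10 17 59 48 31 26 42 57 56 64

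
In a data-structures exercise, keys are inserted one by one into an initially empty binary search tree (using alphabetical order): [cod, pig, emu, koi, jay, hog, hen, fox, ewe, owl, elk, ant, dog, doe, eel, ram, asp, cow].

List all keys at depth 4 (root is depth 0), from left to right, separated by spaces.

Resulting structure (node: left, right):
  cod: L=ant, R=pig
  pig: L=emu, R=ram
  emu: L=elk, R=koi
  koi: L=jay, R=owl
  jay: L=hog, R=–
  hog: L=hen, R=–
  hen: L=fox, R=–
  fox: L=ewe, R=–
  ewe: L=–, R=–
  owl: L=–, R=–
  elk: L=dog, R=–
  ant: L=–, R=asp
  dog: L=doe, R=eel
  doe: L=cow, R=–
  eel: L=–, R=–
  ram: L=–, R=–
  asp: L=–, R=–
  cow: L=–, R=–

dog jay owl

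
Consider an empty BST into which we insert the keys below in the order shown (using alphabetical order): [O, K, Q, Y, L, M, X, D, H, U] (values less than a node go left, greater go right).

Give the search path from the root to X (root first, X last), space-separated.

O Q Y X

O: root
K: left child of O (depth 1)
Q: right child of O (depth 1)
Y: right child of Q (depth 2)
L: right child of K (depth 2)
M: right child of L (depth 3)
X: left child of Y (depth 3)
D: left child of K (depth 2)
H: right child of D (depth 3)
U: left child of X (depth 4)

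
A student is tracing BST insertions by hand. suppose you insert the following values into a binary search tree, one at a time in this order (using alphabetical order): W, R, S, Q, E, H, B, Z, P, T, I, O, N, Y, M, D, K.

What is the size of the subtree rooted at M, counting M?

2

W: root
R: left child of W (depth 1)
S: right child of R (depth 2)
Q: left child of R (depth 2)
E: left child of Q (depth 3)
H: right child of E (depth 4)
B: left child of E (depth 4)
Z: right child of W (depth 1)
P: right child of H (depth 5)
T: right child of S (depth 3)
I: left child of P (depth 6)
O: right child of I (depth 7)
N: left child of O (depth 8)
Y: left child of Z (depth 2)
M: left child of N (depth 9)
D: right child of B (depth 5)
K: left child of M (depth 10)

Subtree rooted at M contains: M, K — 2 nodes.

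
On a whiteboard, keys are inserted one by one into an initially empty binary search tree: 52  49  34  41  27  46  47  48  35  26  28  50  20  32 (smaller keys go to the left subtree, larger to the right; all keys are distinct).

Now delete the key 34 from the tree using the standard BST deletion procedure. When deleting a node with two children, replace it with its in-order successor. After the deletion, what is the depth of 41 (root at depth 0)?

52: root
49: left child of 52 (depth 1)
34: left child of 49 (depth 2)
41: right child of 34 (depth 3)
27: left child of 34 (depth 3)
46: right child of 41 (depth 4)
47: right child of 46 (depth 5)
48: right child of 47 (depth 6)
35: left child of 41 (depth 4)
26: left child of 27 (depth 4)
28: right child of 27 (depth 4)
50: right child of 49 (depth 2)
20: left child of 26 (depth 5)
32: right child of 28 (depth 5)

Delete 34 (two children — replace with in-order successor).
After deletion, path to 41: 52 → 49 → 35 → 41.

3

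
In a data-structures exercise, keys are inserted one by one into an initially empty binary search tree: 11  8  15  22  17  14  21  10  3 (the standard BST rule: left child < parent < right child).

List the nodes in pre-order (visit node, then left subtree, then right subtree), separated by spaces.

11 8 3 10 15 14 22 17 21

11: root
8: left child of 11 (depth 1)
15: right child of 11 (depth 1)
22: right child of 15 (depth 2)
17: left child of 22 (depth 3)
14: left child of 15 (depth 2)
21: right child of 17 (depth 4)
10: right child of 8 (depth 2)
3: left child of 8 (depth 2)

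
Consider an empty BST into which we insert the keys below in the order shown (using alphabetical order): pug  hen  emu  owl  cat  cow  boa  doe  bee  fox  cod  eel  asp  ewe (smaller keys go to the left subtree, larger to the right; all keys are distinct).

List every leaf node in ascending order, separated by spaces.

asp cod eel ewe owl

pug: root
hen: left child of pug (depth 1)
emu: left child of hen (depth 2)
owl: right child of hen (depth 2)
cat: left child of emu (depth 3)
cow: right child of cat (depth 4)
boa: left child of cat (depth 4)
doe: right child of cow (depth 5)
bee: left child of boa (depth 5)
fox: right child of emu (depth 3)
cod: left child of cow (depth 5)
eel: right child of doe (depth 6)
asp: left child of bee (depth 6)
ewe: left child of fox (depth 4)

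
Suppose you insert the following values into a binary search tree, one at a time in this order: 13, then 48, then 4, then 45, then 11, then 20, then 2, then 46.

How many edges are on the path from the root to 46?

Insert 13: tree is empty, so 13 becomes the root.
Insert 48: 48 > 13 → go right. Place as right child of 13.
Insert 4: 4 < 13 → go left. Place as left child of 13.
Insert 45: 45 > 13 → go right; 45 < 48 → go left. Place as left child of 48.
Insert 11: 11 < 13 → go left; 11 > 4 → go right. Place as right child of 4.
Insert 20: 20 > 13 → go right; 20 < 48 → go left; 20 < 45 → go left. Place as left child of 45.
Insert 2: 2 < 13 → go left; 2 < 4 → go left. Place as left child of 4.
Insert 46: 46 > 13 → go right; 46 < 48 → go left; 46 > 45 → go right. Place as right child of 45.

Path to 46: 13 → 48 → 45 → 46, which is 3 edges.

3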